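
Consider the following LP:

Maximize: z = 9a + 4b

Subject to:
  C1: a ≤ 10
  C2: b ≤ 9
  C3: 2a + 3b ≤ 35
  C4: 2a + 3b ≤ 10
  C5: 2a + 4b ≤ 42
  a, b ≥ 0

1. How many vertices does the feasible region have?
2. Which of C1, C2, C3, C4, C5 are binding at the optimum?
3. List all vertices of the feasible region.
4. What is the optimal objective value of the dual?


1. 3
2. C4
3. (0, 0), (5, 0), (0, 3.333)
4. 45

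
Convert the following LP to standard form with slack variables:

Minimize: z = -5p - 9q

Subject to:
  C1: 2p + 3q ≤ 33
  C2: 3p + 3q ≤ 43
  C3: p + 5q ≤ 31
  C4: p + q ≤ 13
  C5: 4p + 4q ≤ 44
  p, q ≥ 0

min z = -5p - 9q

s.t.
  2p + 3q + s1 = 33
  3p + 3q + s2 = 43
  p + 5q + s3 = 31
  p + q + s4 = 13
  4p + 4q + s5 = 44
  p, q, s1, s2, s3, s4, s5 ≥ 0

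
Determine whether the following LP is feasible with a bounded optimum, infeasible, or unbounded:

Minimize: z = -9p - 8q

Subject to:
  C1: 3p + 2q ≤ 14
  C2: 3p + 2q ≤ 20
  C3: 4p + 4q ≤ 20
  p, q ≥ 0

Feasible with a bounded optimal solution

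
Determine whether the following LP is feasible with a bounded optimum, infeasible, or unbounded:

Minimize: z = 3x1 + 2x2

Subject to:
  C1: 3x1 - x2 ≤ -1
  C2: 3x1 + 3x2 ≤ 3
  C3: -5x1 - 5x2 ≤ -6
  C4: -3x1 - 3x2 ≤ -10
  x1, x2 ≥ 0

Infeasible (no feasible solution exists)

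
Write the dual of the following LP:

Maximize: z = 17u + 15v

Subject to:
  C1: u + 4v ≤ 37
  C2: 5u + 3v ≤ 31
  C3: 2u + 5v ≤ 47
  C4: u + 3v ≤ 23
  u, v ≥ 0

Primal max cᵀx s.t. Ax ≤ b, x ≥ 0  →  Dual min bᵀy s.t. Aᵀy ≥ c, y ≥ 0.

Minimize: z = 37y1 + 31y2 + 47y3 + 23y4

Subject to:
  y1 + 5y2 + 2y3 + y4 ≥ 17
  4y1 + 3y2 + 5y3 + 3y4 ≥ 15
  y1, y2, y3, y4 ≥ 0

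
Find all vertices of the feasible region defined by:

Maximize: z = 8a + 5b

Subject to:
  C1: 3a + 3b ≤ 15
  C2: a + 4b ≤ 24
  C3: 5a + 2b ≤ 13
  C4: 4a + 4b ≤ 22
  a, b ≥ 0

(0, 0), (2.6, 0), (1, 4), (0, 5)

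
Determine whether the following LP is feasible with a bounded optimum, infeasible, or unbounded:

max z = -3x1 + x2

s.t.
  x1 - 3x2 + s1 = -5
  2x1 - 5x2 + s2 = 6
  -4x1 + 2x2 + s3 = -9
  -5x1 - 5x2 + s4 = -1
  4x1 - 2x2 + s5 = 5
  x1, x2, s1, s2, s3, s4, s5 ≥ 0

Infeasible (no feasible solution exists)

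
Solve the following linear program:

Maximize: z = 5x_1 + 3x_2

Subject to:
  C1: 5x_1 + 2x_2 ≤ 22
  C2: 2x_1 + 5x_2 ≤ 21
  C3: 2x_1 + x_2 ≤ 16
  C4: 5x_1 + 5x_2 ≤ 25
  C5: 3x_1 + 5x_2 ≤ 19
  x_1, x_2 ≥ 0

Evaluate the objective at each vertex of the feasible region:
  z(0, 0) = 0
  z(4.4, 0) = 22
  z(4, 1) = 23  ←
  z(3, 2) = 21
  z(0, 3.8) = 11.4
The maximum is at x_1 = 4, x_2 = 1.

x_1 = 4, x_2 = 1, z = 23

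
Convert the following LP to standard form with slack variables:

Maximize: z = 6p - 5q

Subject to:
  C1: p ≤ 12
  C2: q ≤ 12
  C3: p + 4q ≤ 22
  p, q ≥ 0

max z = 6p - 5q

s.t.
  p + s1 = 12
  q + s2 = 12
  p + 4q + s3 = 22
  p, q, s1, s2, s3 ≥ 0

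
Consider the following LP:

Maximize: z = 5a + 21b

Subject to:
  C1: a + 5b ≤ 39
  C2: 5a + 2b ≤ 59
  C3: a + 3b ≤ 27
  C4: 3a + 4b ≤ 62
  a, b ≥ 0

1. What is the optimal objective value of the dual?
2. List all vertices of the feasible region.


1. 171
2. (0, 0), (11.8, 0), (9.462, 5.846), (9, 6), (0, 7.8)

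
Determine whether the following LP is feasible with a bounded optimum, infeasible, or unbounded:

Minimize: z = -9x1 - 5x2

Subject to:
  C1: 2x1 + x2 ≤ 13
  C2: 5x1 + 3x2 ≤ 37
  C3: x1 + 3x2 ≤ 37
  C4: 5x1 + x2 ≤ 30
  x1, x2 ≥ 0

Feasible with a bounded optimal solution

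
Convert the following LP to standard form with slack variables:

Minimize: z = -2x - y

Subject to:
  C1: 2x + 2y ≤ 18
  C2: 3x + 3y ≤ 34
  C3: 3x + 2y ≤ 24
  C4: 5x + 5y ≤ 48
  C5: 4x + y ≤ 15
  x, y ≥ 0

min z = -2x - y

s.t.
  2x + 2y + s1 = 18
  3x + 3y + s2 = 34
  3x + 2y + s3 = 24
  5x + 5y + s4 = 48
  4x + y + s5 = 15
  x, y, s1, s2, s3, s4, s5 ≥ 0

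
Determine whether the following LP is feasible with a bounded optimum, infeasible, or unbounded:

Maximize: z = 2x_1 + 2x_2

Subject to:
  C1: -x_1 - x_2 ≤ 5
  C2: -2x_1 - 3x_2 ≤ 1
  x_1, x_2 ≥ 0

Unbounded (objective can increase without bound)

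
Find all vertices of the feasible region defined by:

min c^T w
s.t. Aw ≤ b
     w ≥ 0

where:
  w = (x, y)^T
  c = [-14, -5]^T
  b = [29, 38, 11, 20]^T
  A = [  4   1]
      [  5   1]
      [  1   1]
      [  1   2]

(0, 0), (7.25, 0), (6, 5), (2, 9), (0, 10)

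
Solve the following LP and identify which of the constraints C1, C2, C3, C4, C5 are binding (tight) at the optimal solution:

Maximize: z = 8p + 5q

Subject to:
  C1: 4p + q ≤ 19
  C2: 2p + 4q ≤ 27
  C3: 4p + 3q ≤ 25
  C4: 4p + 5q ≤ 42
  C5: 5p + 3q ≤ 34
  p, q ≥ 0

At p = 4, q = 3, compute slack b - a·x for each constraint:
  C1: 19 − 19 = 0  (binding)
  C2: 27 − 20 = 7  (slack)
  C3: 25 − 25 = 0  (binding)
  C4: 42 − 31 = 11  (slack)
  C5: 34 − 29 = 5  (slack)

Optimal: p = 4, q = 3
Binding: C1, C3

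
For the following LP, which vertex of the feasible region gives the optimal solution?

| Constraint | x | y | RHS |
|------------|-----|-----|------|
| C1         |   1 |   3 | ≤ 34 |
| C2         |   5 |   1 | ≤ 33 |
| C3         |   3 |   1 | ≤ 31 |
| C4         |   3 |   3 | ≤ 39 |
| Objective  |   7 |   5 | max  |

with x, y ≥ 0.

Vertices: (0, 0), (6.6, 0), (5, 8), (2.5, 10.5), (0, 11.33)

Evaluate the objective at each vertex of the feasible region:
  z(0, 0) = 0
  z(6.6, 0) = 46.2
  z(5, 8) = 75  ←
  z(2.5, 10.5) = 70
  z(0, 11.33) = 56.67
The maximum is at x = 5, y = 8.

(5, 8)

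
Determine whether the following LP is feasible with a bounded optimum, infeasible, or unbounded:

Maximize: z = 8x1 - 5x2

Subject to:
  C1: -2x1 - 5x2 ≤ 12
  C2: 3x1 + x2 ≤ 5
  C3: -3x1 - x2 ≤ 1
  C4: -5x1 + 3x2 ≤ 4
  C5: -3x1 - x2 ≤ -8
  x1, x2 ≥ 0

Infeasible (no feasible solution exists)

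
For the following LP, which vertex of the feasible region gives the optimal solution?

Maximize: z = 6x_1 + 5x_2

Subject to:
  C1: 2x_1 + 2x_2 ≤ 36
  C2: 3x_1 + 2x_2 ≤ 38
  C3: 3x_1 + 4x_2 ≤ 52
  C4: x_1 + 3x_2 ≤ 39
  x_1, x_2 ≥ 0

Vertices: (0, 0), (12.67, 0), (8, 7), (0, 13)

Evaluate the objective at each vertex of the feasible region:
  z(0, 0) = 0
  z(12.67, 0) = 76
  z(8, 7) = 83  ←
  z(0, 13) = 65
The maximum is at x_1 = 8, x_2 = 7.

(8, 7)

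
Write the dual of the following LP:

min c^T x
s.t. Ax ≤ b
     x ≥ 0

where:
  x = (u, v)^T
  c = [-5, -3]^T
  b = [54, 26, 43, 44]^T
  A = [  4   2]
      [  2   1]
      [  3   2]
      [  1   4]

Primal min cᵀx s.t. Ax ≤ b, x ≥ 0  →  Dual max −bᵀy s.t. Aᵀy ≥ −c, y ≥ 0.

Maximize: z = -54y1 - 26y2 - 43y3 - 44y4

Subject to:
  4y1 + 2y2 + 3y3 + y4 ≥ 5
  2y1 + y2 + 2y3 + 4y4 ≥ 3
  y1, y2, y3, y4 ≥ 0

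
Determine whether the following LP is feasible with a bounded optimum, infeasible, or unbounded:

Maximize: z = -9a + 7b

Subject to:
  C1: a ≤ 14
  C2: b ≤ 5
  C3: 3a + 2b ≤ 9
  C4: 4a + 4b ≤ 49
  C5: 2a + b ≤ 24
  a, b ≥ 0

Feasible with a bounded optimal solution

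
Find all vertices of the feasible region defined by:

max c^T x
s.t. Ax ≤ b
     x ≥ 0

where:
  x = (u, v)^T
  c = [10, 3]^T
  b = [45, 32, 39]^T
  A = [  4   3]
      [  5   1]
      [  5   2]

(0, 0), (6.4, 0), (5, 7), (3.857, 9.857), (0, 15)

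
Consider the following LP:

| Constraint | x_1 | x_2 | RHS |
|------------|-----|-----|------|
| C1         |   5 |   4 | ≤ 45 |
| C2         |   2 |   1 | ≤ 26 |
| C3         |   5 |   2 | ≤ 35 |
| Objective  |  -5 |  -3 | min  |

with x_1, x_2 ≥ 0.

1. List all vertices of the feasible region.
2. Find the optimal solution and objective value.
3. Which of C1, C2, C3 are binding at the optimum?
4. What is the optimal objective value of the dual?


1. (0, 0), (7, 0), (5, 5), (0, 11.25)
2. x_1 = 5, x_2 = 5, z = -40
3. C1, C3
4. -40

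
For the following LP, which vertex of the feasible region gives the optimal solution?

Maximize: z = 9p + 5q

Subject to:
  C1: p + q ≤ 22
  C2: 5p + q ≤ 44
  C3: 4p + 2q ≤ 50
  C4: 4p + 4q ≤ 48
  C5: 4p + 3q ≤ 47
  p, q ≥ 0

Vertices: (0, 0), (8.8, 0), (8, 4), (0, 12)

Evaluate the objective at each vertex of the feasible region:
  z(0, 0) = 0
  z(8.8, 0) = 79.2
  z(8, 4) = 92  ←
  z(0, 12) = 60
The maximum is at p = 8, q = 4.

(8, 4)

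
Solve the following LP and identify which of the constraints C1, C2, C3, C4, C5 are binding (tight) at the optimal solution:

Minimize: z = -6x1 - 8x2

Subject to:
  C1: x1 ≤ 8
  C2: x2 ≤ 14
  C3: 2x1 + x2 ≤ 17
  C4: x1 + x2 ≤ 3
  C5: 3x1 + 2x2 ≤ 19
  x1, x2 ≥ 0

At x1 = 0, x2 = 3, compute slack b - a·x for each constraint:
  C1: 8 − 0 = 8  (slack)
  C2: 14 − 3 = 11  (slack)
  C3: 17 − 3 = 14  (slack)
  C4: 3 − 3 = 0  (binding)
  C5: 19 − 6 = 13  (slack)

Optimal: x1 = 0, x2 = 3
Binding: C4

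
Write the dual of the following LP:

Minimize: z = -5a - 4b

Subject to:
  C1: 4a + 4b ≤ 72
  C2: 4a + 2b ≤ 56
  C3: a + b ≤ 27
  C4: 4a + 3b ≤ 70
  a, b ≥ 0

Primal min cᵀx s.t. Ax ≤ b, x ≥ 0  →  Dual max −bᵀy s.t. Aᵀy ≥ −c, y ≥ 0.

Maximize: z = -72y1 - 56y2 - 27y3 - 70y4

Subject to:
  4y1 + 4y2 + y3 + 4y4 ≥ 5
  4y1 + 2y2 + y3 + 3y4 ≥ 4
  y1, y2, y3, y4 ≥ 0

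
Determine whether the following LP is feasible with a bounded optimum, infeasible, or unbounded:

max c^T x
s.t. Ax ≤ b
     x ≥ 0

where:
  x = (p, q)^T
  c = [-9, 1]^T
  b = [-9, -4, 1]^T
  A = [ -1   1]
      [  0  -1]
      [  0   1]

Infeasible (no feasible solution exists)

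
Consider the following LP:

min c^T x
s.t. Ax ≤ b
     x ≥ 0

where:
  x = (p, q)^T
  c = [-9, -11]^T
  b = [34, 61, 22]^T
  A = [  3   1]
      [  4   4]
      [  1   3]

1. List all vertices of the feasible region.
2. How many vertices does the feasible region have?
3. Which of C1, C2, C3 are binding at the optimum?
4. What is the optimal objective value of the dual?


1. (0, 0), (11.33, 0), (10, 4), (0, 7.333)
2. 4
3. C1, C3
4. -134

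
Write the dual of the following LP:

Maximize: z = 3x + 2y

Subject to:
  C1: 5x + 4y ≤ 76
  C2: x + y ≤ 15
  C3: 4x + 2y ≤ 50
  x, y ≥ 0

Primal max cᵀx s.t. Ax ≤ b, x ≥ 0  →  Dual min bᵀy s.t. Aᵀy ≥ c, y ≥ 0.

Minimize: z = 76y1 + 15y2 + 50y3

Subject to:
  5y1 + y2 + 4y3 ≥ 3
  4y1 + y2 + 2y3 ≥ 2
  y1, y2, y3 ≥ 0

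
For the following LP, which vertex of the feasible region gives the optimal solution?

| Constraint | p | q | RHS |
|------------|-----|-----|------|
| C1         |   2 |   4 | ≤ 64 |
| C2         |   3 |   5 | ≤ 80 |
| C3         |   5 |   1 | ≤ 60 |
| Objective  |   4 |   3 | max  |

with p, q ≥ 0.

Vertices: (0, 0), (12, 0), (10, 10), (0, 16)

Evaluate the objective at each vertex of the feasible region:
  z(0, 0) = 0
  z(12, 0) = 48
  z(10, 10) = 70  ←
  z(0, 16) = 48
The maximum is at p = 10, q = 10.

(10, 10)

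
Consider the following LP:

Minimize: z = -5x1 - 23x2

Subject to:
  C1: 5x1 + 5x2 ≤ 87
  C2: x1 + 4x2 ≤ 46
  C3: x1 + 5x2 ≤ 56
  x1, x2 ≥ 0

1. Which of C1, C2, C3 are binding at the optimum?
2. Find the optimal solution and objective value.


1. C2, C3
2. x1 = 6, x2 = 10, z = -260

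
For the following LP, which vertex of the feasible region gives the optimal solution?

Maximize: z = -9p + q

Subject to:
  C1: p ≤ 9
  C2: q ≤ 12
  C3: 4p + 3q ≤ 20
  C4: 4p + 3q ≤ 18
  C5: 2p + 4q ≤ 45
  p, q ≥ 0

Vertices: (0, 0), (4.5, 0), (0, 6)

Evaluate the objective at each vertex of the feasible region:
  z(0, 0) = 0
  z(4.5, 0) = -40.5
  z(0, 6) = 6  ←
The maximum is at p = 0, q = 6.

(0, 6)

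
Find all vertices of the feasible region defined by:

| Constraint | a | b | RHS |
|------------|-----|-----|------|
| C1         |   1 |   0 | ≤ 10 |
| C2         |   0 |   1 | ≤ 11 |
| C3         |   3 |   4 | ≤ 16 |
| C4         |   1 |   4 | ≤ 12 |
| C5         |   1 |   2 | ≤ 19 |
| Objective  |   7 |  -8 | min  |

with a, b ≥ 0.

(0, 0), (5.333, 0), (2, 2.5), (0, 3)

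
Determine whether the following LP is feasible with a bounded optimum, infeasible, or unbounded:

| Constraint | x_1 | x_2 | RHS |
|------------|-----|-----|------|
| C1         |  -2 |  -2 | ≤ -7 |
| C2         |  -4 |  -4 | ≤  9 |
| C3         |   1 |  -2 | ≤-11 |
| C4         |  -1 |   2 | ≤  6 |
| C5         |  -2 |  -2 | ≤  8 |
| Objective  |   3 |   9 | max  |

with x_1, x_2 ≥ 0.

Infeasible (no feasible solution exists)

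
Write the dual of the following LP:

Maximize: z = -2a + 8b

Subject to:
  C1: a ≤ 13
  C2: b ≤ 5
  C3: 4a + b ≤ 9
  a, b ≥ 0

Primal max cᵀx s.t. Ax ≤ b, x ≥ 0  →  Dual min bᵀy s.t. Aᵀy ≥ c, y ≥ 0.

Minimize: z = 13y1 + 5y2 + 9y3

Subject to:
  y1 + 4y3 ≥ -2
  y2 + y3 ≥ 8
  y1, y2, y3 ≥ 0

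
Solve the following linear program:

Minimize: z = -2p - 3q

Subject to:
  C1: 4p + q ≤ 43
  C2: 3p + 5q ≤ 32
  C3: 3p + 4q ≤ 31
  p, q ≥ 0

Evaluate the objective at each vertex of the feasible region:
  z(0, 0) = 0
  z(10.33, 0) = -20.67
  z(9, 1) = -21  ←
  z(0, 6.4) = -19.2
The minimum is at p = 9, q = 1.

p = 9, q = 1, z = -21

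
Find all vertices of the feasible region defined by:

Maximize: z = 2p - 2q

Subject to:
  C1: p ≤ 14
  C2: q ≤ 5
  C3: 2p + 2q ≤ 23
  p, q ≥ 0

(0, 0), (11.5, 0), (6.5, 5), (0, 5)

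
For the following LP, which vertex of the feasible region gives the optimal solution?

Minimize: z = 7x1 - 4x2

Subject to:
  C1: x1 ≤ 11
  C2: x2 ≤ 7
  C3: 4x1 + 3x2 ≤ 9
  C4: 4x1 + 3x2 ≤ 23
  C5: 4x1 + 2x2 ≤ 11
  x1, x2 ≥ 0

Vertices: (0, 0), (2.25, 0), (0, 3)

Evaluate the objective at each vertex of the feasible region:
  z(0, 0) = 0
  z(2.25, 0) = 15.75
  z(0, 3) = -12  ←
The minimum is at x1 = 0, x2 = 3.

(0, 3)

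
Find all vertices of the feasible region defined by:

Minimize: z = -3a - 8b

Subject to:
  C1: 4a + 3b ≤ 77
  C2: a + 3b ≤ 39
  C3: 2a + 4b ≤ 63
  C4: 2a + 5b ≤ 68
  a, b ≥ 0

(0, 0), (19.25, 0), (12.93, 8.429), (9, 10), (0, 13)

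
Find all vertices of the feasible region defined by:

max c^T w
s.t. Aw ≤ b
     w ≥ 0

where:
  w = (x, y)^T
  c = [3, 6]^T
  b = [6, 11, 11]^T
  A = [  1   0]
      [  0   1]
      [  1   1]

(0, 0), (6, 0), (6, 5), (0, 11)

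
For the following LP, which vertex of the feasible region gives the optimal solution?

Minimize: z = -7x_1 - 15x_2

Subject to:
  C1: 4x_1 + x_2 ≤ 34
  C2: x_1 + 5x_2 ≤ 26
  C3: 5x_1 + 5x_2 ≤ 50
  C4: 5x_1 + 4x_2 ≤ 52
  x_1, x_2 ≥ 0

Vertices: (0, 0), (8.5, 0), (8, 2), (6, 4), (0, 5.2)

Evaluate the objective at each vertex of the feasible region:
  z(0, 0) = 0
  z(8.5, 0) = -59.5
  z(8, 2) = -86
  z(6, 4) = -102  ←
  z(0, 5.2) = -78
The minimum is at x_1 = 6, x_2 = 4.

(6, 4)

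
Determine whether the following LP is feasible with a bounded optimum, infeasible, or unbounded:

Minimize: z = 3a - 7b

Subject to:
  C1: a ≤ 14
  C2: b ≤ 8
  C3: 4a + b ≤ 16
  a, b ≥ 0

Feasible with a bounded optimal solution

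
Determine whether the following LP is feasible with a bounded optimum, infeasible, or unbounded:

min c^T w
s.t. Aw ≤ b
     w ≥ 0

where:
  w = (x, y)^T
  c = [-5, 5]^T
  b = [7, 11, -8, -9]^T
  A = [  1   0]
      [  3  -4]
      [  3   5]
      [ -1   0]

Infeasible (no feasible solution exists)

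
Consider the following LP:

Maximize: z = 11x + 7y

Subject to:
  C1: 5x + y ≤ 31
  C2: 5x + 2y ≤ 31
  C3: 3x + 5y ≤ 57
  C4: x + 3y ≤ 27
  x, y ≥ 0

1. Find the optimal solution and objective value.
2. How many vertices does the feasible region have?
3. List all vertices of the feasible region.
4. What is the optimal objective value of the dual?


1. x = 3, y = 8, z = 89
2. 4
3. (0, 0), (6.2, 0), (3, 8), (0, 9)
4. 89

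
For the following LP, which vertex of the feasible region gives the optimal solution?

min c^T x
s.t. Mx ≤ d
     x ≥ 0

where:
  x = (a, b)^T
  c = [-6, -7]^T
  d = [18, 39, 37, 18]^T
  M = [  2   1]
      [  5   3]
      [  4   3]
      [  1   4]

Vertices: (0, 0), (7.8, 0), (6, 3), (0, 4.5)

Evaluate the objective at each vertex of the feasible region:
  z(0, 0) = 0
  z(7.8, 0) = -46.8
  z(6, 3) = -57  ←
  z(0, 4.5) = -31.5
The minimum is at a = 6, b = 3.

(6, 3)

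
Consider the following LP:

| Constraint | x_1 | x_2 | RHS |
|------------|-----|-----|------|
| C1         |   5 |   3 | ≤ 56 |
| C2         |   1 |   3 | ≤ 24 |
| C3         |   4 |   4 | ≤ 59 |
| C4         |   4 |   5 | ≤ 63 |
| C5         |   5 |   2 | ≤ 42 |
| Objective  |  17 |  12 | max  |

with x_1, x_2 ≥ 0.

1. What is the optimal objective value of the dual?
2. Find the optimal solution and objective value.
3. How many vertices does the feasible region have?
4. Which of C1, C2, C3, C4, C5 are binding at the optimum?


1. 174
2. x_1 = 6, x_2 = 6, z = 174
3. 4
4. C2, C5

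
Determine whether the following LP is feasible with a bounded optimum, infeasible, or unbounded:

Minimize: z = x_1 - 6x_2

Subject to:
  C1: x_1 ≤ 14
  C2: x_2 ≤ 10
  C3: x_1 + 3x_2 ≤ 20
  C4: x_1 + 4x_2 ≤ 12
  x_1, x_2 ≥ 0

Feasible with a bounded optimal solution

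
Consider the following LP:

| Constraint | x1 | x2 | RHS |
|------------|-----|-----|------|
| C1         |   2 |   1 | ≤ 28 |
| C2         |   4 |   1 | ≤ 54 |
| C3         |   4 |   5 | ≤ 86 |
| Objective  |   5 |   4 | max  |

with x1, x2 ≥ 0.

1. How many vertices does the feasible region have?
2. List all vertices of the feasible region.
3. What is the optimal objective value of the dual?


1. 5
2. (0, 0), (13.5, 0), (13, 2), (9, 10), (0, 17.2)
3. 85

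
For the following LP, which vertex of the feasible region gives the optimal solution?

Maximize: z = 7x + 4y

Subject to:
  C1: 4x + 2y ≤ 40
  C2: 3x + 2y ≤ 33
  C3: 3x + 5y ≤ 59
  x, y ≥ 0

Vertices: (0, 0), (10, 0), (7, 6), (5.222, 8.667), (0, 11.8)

Evaluate the objective at each vertex of the feasible region:
  z(0, 0) = 0
  z(10, 0) = 70
  z(7, 6) = 73  ←
  z(5.222, 8.667) = 71.22
  z(0, 11.8) = 47.2
The maximum is at x = 7, y = 6.

(7, 6)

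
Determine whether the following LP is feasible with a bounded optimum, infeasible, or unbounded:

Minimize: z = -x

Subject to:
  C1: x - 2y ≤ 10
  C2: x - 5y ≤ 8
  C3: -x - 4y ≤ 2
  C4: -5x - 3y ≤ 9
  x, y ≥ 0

Unbounded (objective can decrease without bound)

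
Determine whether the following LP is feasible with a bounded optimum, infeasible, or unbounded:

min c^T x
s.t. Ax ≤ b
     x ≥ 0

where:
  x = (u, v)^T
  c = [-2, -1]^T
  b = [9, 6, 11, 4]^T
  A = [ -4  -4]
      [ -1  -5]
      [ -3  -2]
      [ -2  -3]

Unbounded (objective can decrease without bound)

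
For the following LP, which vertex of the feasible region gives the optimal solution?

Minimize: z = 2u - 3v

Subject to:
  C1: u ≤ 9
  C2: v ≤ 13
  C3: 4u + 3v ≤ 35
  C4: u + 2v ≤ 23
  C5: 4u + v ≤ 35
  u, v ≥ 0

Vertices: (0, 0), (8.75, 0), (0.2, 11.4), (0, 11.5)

Evaluate the objective at each vertex of the feasible region:
  z(0, 0) = 0
  z(8.75, 0) = 17.5
  z(0.2, 11.4) = -33.8
  z(0, 11.5) = -34.5  ←
The minimum is at u = 0, v = 11.5.

(0, 11.5)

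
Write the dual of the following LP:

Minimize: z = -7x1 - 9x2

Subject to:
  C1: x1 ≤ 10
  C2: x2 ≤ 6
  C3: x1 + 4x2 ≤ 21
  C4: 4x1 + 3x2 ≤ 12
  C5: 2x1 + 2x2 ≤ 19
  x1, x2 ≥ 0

Primal min cᵀx s.t. Ax ≤ b, x ≥ 0  →  Dual max −bᵀy s.t. Aᵀy ≥ −c, y ≥ 0.

Maximize: z = -10y1 - 6y2 - 21y3 - 12y4 - 19y5

Subject to:
  y1 + y3 + 4y4 + 2y5 ≥ 7
  y2 + 4y3 + 3y4 + 2y5 ≥ 9
  y1, y2, y3, y4, y5 ≥ 0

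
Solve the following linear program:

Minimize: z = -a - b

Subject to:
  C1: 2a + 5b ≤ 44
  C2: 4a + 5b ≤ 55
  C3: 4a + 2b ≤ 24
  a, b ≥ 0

Evaluate the objective at each vertex of the feasible region:
  z(0, 0) = 0
  z(6, 0) = -6
  z(2, 8) = -10  ←
  z(0, 8.8) = -8.8
The minimum is at a = 2, b = 8.

a = 2, b = 8, z = -10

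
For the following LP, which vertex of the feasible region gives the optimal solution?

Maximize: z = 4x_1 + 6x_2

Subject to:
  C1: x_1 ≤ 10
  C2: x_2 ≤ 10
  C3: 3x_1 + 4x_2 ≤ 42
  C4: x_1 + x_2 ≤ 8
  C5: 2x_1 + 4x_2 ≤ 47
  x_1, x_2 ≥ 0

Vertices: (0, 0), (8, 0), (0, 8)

Evaluate the objective at each vertex of the feasible region:
  z(0, 0) = 0
  z(8, 0) = 32
  z(0, 8) = 48  ←
The maximum is at x_1 = 0, x_2 = 8.

(0, 8)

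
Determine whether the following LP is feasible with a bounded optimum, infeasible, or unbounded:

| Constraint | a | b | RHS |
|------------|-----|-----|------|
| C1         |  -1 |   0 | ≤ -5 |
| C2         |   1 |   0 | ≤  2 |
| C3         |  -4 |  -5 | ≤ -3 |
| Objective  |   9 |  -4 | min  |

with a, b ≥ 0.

Infeasible (no feasible solution exists)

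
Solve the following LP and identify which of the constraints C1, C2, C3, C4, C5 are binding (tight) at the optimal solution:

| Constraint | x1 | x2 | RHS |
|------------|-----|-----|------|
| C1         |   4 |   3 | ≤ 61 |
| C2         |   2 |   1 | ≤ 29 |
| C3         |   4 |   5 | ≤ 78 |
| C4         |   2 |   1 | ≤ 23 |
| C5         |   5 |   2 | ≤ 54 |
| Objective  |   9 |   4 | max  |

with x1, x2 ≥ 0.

At x1 = 8, x2 = 7, compute slack b - a·x for each constraint:
  C1: 61 − 53 = 8  (slack)
  C2: 29 − 23 = 6  (slack)
  C3: 78 − 67 = 11  (slack)
  C4: 23 − 23 = 0  (binding)
  C5: 54 − 54 = 0  (binding)

Optimal: x1 = 8, x2 = 7
Binding: C4, C5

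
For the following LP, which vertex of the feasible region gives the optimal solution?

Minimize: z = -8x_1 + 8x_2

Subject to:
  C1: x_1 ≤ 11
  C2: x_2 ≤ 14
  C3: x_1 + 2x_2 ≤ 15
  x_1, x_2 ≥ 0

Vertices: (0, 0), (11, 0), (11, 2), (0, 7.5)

Evaluate the objective at each vertex of the feasible region:
  z(0, 0) = 0
  z(11, 0) = -88  ←
  z(11, 2) = -72
  z(0, 7.5) = 60
The minimum is at x_1 = 11, x_2 = 0.

(11, 0)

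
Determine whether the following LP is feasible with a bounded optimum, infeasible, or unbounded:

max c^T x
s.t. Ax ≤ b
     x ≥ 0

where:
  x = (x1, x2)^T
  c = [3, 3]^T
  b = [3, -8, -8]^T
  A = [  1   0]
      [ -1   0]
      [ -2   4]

Infeasible (no feasible solution exists)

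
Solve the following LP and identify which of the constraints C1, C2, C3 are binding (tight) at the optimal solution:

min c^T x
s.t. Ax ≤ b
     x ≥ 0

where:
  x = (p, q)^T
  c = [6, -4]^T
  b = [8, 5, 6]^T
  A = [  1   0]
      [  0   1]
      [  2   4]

At p = 0, q = 1.5, compute slack b - a·x for each constraint:
  C1: 8 − 0 = 8  (slack)
  C2: 5 − 1.5 = 3.5  (slack)
  C3: 6 − 6 = 0  (binding)

Optimal: p = 0, q = 1.5
Binding: C3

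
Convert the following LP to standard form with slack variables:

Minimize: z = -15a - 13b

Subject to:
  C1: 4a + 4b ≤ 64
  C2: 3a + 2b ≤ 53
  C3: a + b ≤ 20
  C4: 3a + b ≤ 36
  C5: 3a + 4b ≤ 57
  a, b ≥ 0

min z = -15a - 13b

s.t.
  4a + 4b + s1 = 64
  3a + 2b + s2 = 53
  a + b + s3 = 20
  3a + b + s4 = 36
  3a + 4b + s5 = 57
  a, b, s1, s2, s3, s4, s5 ≥ 0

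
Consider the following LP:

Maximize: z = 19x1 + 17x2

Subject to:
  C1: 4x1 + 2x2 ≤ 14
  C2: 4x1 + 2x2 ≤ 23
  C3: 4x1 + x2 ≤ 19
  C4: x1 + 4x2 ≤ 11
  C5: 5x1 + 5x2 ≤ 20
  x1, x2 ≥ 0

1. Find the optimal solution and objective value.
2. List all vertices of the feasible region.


1. x1 = 3, x2 = 1, z = 74
2. (0, 0), (3.5, 0), (3, 1), (1.667, 2.333), (0, 2.75)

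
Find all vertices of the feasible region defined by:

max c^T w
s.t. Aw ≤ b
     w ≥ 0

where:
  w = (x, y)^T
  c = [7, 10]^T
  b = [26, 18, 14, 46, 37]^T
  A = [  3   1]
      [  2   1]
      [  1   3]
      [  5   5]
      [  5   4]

(0, 0), (7.4, 0), (5, 3), (0, 4.667)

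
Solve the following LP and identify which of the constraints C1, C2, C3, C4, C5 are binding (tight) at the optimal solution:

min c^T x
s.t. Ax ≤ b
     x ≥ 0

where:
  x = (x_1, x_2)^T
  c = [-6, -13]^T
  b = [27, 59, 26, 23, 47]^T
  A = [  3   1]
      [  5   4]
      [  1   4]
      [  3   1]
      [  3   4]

At x_1 = 6, x_2 = 5, compute slack b - a·x for each constraint:
  C1: 27 − 23 = 4  (slack)
  C2: 59 − 50 = 9  (slack)
  C3: 26 − 26 = 0  (binding)
  C4: 23 − 23 = 0  (binding)
  C5: 47 − 38 = 9  (slack)

Optimal: x_1 = 6, x_2 = 5
Binding: C3, C4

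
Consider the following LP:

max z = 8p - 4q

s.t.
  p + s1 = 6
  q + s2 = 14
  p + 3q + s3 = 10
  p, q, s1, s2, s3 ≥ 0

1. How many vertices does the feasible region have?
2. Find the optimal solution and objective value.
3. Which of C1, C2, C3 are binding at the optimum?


1. 4
2. p = 6, q = 0, z = 48
3. C1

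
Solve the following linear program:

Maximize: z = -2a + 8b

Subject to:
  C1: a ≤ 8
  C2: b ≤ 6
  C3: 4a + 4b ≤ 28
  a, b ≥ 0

Evaluate the objective at each vertex of the feasible region:
  z(0, 0) = 0
  z(7, 0) = -14
  z(1, 6) = 46
  z(0, 6) = 48  ←
The maximum is at a = 0, b = 6.

a = 0, b = 6, z = 48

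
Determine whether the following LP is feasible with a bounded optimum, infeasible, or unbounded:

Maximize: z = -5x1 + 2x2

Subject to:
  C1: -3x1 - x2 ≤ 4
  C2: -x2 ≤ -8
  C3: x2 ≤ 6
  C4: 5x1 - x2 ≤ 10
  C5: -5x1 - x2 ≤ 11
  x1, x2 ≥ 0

Infeasible (no feasible solution exists)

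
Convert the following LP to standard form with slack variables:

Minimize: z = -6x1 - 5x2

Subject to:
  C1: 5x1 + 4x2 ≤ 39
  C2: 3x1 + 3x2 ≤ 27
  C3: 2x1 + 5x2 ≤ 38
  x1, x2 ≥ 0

min z = -6x1 - 5x2

s.t.
  5x1 + 4x2 + s1 = 39
  3x1 + 3x2 + s2 = 27
  2x1 + 5x2 + s3 = 38
  x1, x2, s1, s2, s3 ≥ 0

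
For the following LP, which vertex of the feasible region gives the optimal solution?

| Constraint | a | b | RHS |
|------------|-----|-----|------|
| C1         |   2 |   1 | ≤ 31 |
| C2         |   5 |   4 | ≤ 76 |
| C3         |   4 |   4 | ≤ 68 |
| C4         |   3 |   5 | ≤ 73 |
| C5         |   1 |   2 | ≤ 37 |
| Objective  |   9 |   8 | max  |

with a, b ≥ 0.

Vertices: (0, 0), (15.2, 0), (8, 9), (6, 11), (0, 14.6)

Evaluate the objective at each vertex of the feasible region:
  z(0, 0) = 0
  z(15.2, 0) = 136.8
  z(8, 9) = 144  ←
  z(6, 11) = 142
  z(0, 14.6) = 116.8
The maximum is at a = 8, b = 9.

(8, 9)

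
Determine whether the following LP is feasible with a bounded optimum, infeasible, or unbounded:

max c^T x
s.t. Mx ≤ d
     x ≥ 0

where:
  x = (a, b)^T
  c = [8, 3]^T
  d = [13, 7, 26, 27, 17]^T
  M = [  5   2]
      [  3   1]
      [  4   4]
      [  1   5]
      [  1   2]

Feasible with a bounded optimal solution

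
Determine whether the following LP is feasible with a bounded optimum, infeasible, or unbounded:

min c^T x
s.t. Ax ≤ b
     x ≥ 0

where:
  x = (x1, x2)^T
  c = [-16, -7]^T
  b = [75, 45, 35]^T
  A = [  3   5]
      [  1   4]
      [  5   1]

Feasible with a bounded optimal solution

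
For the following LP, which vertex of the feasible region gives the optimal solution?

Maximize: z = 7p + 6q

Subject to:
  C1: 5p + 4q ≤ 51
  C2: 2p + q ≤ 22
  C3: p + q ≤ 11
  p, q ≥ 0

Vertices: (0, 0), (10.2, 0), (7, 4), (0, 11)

Evaluate the objective at each vertex of the feasible region:
  z(0, 0) = 0
  z(10.2, 0) = 71.4
  z(7, 4) = 73  ←
  z(0, 11) = 66
The maximum is at p = 7, q = 4.

(7, 4)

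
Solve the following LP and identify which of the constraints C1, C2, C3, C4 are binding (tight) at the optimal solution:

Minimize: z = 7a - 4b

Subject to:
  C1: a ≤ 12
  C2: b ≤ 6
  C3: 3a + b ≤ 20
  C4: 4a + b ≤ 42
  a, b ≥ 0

At a = 0, b = 6, compute slack b - a·x for each constraint:
  C1: 12 − 0 = 12  (slack)
  C2: 6 − 6 = 0  (binding)
  C3: 20 − 6 = 14  (slack)
  C4: 42 − 6 = 36  (slack)

Optimal: a = 0, b = 6
Binding: C2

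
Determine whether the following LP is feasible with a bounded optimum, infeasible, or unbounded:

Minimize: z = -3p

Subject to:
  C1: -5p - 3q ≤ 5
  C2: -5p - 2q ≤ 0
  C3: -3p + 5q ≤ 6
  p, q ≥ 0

Unbounded (objective can decrease without bound)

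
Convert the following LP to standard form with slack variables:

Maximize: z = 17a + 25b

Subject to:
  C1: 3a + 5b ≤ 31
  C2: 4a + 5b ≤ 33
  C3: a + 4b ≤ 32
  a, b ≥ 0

max z = 17a + 25b

s.t.
  3a + 5b + s1 = 31
  4a + 5b + s2 = 33
  a + 4b + s3 = 32
  a, b, s1, s2, s3 ≥ 0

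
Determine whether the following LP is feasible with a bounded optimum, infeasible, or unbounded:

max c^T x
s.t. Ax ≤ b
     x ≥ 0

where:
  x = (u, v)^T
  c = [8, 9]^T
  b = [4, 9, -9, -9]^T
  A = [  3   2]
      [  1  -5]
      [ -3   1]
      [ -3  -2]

Infeasible (no feasible solution exists)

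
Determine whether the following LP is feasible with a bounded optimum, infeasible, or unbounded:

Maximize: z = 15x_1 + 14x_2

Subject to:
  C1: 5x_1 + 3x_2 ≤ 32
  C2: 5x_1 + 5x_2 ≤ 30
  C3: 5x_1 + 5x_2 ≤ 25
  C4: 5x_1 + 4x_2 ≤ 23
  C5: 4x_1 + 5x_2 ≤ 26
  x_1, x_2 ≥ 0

Feasible with a bounded optimal solution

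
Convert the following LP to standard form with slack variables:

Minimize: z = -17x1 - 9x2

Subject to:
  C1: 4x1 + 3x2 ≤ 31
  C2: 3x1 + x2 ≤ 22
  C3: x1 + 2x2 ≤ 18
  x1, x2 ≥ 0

min z = -17x1 - 9x2

s.t.
  4x1 + 3x2 + s1 = 31
  3x1 + x2 + s2 = 22
  x1 + 2x2 + s3 = 18
  x1, x2, s1, s2, s3 ≥ 0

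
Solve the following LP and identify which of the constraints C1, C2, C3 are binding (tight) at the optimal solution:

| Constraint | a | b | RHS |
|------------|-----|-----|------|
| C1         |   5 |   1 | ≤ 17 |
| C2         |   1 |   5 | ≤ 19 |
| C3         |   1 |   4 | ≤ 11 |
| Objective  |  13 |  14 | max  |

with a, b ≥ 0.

At a = 3, b = 2, compute slack b - a·x for each constraint:
  C1: 17 − 17 = 0  (binding)
  C2: 19 − 13 = 6  (slack)
  C3: 11 − 11 = 0  (binding)

Optimal: a = 3, b = 2
Binding: C1, C3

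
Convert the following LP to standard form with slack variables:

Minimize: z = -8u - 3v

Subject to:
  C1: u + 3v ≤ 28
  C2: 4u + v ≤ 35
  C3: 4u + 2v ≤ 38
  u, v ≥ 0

min z = -8u - 3v

s.t.
  u + 3v + s1 = 28
  4u + v + s2 = 35
  4u + 2v + s3 = 38
  u, v, s1, s2, s3 ≥ 0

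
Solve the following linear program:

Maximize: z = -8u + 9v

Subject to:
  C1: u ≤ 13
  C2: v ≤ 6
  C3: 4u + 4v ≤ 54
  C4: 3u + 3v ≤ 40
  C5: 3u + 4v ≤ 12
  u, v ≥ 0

Evaluate the objective at each vertex of the feasible region:
  z(0, 0) = 0
  z(4, 0) = -32
  z(0, 3) = 27  ←
The maximum is at u = 0, v = 3.

u = 0, v = 3, z = 27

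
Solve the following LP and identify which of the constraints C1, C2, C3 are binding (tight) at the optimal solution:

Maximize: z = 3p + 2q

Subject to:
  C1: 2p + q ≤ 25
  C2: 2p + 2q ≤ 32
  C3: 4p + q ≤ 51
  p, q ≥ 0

At p = 9, q = 7, compute slack b - a·x for each constraint:
  C1: 25 − 25 = 0  (binding)
  C2: 32 − 32 = 0  (binding)
  C3: 51 − 43 = 8  (slack)

Optimal: p = 9, q = 7
Binding: C1, C2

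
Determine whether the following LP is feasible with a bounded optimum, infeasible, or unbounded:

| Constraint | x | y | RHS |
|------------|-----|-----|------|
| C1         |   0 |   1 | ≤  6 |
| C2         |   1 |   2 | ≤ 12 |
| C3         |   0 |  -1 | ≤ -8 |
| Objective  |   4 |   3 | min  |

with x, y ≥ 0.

Infeasible (no feasible solution exists)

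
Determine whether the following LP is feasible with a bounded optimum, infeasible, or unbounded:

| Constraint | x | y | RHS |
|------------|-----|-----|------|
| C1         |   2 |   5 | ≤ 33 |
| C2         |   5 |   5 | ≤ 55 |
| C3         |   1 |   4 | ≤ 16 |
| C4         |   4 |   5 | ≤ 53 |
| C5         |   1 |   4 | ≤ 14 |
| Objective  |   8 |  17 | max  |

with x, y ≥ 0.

Feasible with a bounded optimal solution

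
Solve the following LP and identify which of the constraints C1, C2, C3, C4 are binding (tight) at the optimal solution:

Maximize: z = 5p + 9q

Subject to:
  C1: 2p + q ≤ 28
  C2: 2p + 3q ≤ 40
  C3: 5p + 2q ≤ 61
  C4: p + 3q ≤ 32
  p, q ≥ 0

At p = 8, q = 8, compute slack b - a·x for each constraint:
  C1: 28 − 24 = 4  (slack)
  C2: 40 − 40 = 0  (binding)
  C3: 61 − 56 = 5  (slack)
  C4: 32 − 32 = 0  (binding)

Optimal: p = 8, q = 8
Binding: C2, C4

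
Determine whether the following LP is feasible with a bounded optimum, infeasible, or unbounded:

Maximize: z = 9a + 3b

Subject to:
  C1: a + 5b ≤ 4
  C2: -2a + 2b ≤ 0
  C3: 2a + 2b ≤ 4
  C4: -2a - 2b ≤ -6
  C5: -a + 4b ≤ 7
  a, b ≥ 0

Infeasible (no feasible solution exists)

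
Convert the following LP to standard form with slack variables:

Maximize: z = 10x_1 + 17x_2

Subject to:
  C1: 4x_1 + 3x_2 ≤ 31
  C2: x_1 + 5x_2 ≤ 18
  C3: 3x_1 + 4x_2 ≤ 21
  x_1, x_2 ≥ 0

max z = 10x_1 + 17x_2

s.t.
  4x_1 + 3x_2 + s1 = 31
  x_1 + 5x_2 + s2 = 18
  3x_1 + 4x_2 + s3 = 21
  x_1, x_2, s1, s2, s3 ≥ 0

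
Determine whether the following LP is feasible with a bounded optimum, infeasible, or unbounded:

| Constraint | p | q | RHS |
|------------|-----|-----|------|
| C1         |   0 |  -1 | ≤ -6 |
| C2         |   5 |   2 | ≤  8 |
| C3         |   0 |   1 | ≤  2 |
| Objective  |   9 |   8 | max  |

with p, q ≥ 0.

Infeasible (no feasible solution exists)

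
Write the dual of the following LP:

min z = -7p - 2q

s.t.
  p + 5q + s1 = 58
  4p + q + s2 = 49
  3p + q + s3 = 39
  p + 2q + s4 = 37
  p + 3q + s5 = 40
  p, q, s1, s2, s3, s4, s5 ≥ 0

Primal min cᵀx s.t. Ax ≤ b, x ≥ 0  →  Dual max −bᵀy s.t. Aᵀy ≥ −c, y ≥ 0.

Maximize: z = -58y1 - 49y2 - 39y3 - 37y4 - 40y5

Subject to:
  y1 + 4y2 + 3y3 + y4 + y5 ≥ 7
  5y1 + y2 + y3 + 2y4 + 3y5 ≥ 2
  y1, y2, y3, y4, y5 ≥ 0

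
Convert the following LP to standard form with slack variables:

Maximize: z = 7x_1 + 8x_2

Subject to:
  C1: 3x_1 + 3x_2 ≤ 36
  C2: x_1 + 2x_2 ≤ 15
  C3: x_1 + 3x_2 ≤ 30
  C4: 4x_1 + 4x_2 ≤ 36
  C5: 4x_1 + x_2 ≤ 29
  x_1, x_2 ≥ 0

max z = 7x_1 + 8x_2

s.t.
  3x_1 + 3x_2 + s1 = 36
  x_1 + 2x_2 + s2 = 15
  x_1 + 3x_2 + s3 = 30
  4x_1 + 4x_2 + s4 = 36
  4x_1 + x_2 + s5 = 29
  x_1, x_2, s1, s2, s3, s4, s5 ≥ 0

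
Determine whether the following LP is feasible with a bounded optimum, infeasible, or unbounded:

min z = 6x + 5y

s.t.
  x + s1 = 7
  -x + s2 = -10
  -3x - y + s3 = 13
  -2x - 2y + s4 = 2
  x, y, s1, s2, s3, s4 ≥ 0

Infeasible (no feasible solution exists)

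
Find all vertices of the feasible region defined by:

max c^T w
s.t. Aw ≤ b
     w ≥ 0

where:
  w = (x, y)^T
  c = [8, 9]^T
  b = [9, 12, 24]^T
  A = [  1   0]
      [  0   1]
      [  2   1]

(0, 0), (9, 0), (9, 6), (6, 12), (0, 12)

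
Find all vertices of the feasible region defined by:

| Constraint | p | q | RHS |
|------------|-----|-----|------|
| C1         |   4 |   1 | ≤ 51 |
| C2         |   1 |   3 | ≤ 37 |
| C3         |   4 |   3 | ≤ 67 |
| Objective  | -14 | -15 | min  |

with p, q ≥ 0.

(0, 0), (12.75, 0), (10.75, 8), (10, 9), (0, 12.33)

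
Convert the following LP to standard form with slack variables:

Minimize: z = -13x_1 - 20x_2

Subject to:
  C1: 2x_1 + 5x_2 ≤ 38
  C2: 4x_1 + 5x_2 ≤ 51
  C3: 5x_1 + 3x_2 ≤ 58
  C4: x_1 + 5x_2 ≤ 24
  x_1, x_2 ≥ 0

min z = -13x_1 - 20x_2

s.t.
  2x_1 + 5x_2 + s1 = 38
  4x_1 + 5x_2 + s2 = 51
  5x_1 + 3x_2 + s3 = 58
  x_1 + 5x_2 + s4 = 24
  x_1, x_2, s1, s2, s3, s4 ≥ 0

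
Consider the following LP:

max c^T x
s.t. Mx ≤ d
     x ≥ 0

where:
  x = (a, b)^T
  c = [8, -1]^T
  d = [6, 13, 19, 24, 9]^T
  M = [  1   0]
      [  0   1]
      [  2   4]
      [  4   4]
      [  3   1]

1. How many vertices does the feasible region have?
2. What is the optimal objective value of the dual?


1. 4
2. 24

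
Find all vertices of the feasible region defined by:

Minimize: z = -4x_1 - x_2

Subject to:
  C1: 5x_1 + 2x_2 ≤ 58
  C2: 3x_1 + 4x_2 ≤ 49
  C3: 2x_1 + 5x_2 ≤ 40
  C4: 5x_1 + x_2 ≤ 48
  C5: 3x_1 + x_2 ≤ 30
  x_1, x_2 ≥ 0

(0, 0), (9.6, 0), (9, 3), (8.462, 4.615), (0, 8)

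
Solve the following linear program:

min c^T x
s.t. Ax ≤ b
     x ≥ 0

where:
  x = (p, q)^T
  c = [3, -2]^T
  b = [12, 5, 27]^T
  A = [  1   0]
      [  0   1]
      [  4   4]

Evaluate the objective at each vertex of the feasible region:
  z(0, 0) = 0
  z(6.75, 0) = 20.25
  z(1.75, 5) = -4.75
  z(0, 5) = -10  ←
The minimum is at p = 0, q = 5.

p = 0, q = 5, z = -10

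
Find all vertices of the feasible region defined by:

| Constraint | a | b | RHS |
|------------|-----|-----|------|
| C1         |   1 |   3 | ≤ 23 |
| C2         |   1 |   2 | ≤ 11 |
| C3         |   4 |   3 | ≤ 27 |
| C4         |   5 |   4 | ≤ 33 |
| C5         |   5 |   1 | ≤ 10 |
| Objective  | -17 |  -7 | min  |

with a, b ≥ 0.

(0, 0), (2, 0), (1, 5), (0, 5.5)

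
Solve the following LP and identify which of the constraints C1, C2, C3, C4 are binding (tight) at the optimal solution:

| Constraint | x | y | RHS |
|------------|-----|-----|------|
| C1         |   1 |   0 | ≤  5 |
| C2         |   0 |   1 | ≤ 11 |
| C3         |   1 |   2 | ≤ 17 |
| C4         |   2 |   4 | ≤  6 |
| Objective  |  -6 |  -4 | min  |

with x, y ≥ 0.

At x = 3, y = 0, compute slack b - a·x for each constraint:
  C1: 5 − 3 = 2  (slack)
  C2: 11 − 0 = 11  (slack)
  C3: 17 − 3 = 14  (slack)
  C4: 6 − 6 = 0  (binding)

Optimal: x = 3, y = 0
Binding: C4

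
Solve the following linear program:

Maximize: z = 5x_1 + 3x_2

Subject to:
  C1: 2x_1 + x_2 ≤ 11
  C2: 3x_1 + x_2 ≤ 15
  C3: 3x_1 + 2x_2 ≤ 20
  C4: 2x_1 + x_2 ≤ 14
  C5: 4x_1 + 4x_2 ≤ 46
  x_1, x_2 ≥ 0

Evaluate the objective at each vertex of the feasible region:
  z(0, 0) = 0
  z(5, 0) = 25
  z(4, 3) = 29
  z(2, 7) = 31  ←
  z(0, 10) = 30
The maximum is at x_1 = 2, x_2 = 7.

x_1 = 2, x_2 = 7, z = 31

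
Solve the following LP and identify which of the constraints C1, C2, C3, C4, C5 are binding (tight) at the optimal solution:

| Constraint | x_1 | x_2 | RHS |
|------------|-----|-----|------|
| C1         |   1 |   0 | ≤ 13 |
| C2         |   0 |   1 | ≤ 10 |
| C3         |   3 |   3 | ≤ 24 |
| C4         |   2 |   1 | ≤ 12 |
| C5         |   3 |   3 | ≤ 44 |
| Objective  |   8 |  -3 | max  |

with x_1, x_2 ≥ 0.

At x_1 = 6, x_2 = 0, compute slack b - a·x for each constraint:
  C1: 13 − 6 = 7  (slack)
  C2: 10 − 0 = 10  (slack)
  C3: 24 − 18 = 6  (slack)
  C4: 12 − 12 = 0  (binding)
  C5: 44 − 18 = 26  (slack)

Optimal: x_1 = 6, x_2 = 0
Binding: C4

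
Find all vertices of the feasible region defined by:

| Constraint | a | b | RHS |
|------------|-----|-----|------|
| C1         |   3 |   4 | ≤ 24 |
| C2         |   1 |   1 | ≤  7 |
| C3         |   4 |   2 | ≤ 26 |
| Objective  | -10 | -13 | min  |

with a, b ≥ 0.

(0, 0), (6.5, 0), (6, 1), (4, 3), (0, 6)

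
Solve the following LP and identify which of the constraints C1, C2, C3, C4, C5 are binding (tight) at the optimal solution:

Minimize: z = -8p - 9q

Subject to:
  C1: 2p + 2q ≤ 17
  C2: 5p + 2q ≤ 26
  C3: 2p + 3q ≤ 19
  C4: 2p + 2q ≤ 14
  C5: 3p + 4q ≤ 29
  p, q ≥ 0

At p = 2, q = 5, compute slack b - a·x for each constraint:
  C1: 17 − 14 = 3  (slack)
  C2: 26 − 20 = 6  (slack)
  C3: 19 − 19 = 0  (binding)
  C4: 14 − 14 = 0  (binding)
  C5: 29 − 26 = 3  (slack)

Optimal: p = 2, q = 5
Binding: C3, C4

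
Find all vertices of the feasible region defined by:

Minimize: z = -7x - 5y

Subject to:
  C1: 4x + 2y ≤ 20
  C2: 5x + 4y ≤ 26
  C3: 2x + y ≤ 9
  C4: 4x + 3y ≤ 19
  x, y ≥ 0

(0, 0), (4.5, 0), (4, 1), (0, 6.333)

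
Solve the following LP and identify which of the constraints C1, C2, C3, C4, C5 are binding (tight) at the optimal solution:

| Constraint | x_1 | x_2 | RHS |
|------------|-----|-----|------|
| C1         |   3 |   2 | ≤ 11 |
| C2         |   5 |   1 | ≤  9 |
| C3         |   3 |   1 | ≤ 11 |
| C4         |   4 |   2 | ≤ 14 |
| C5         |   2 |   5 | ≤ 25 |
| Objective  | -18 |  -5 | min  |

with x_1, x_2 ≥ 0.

At x_1 = 1, x_2 = 4, compute slack b - a·x for each constraint:
  C1: 11 − 11 = 0  (binding)
  C2: 9 − 9 = 0  (binding)
  C3: 11 − 7 = 4  (slack)
  C4: 14 − 12 = 2  (slack)
  C5: 25 − 22 = 3  (slack)

Optimal: x_1 = 1, x_2 = 4
Binding: C1, C2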